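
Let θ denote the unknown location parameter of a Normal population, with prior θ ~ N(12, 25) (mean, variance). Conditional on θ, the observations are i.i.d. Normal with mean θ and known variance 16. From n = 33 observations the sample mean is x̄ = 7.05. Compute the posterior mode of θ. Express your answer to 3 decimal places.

θ̂_MAP = 7.144

n = 33, x̄ = 7.05.
For a Normal prior and Normal likelihood with known variance, the posterior is Normal; its mode equals its mean, the precision-weighted average.
Prior precision 1/σ₀² = 1/25 = 0.04; data precision n/σ² = 33/16 = 2.0625.
θ̂ = (0.04·12 + 2.0625·7.05) / (0.04 + 2.0625) = 15.020625/2.1025 = 24033/3364 ≈ 7.144.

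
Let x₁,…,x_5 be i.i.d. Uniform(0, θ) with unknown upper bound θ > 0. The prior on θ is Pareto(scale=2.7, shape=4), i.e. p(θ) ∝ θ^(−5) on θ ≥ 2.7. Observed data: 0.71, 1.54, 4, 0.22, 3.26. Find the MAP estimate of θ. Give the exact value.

θ̂_MAP = 4

The Uniform(0, θ) likelihood is θ^(−n) for θ ≥ max(xᵢ), zero otherwise. Here max(xᵢ) = 4.
Posterior ∝ θ^(−5) · θ^(−5) = θ^(−10) on θ ≥ max(2.7, 4) = 4.
This density is strictly decreasing in θ, so the posterior mode lies at the lower boundary of the support.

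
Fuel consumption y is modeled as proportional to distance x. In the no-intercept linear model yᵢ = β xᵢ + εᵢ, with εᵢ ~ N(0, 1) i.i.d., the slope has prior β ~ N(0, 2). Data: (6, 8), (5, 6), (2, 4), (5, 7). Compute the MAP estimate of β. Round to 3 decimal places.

β̂_MAP = 1.337

log p(β | y) = −Σ(yᵢ − βxᵢ)²/(2·1) − β²/(2·2) + const.
Setting the derivative to zero: Σxᵢ(yᵢ − βxᵢ)/1 − β/2 = 0, so β = Σxᵢyᵢ / (Σxᵢ² + σ²/τ²).
Σxᵢyᵢ = 6·8 + 5·6 + 2·4 + 5·7 = 121; Σxᵢ² = 90; σ²/τ² = 0.5.
β̂_MAP = 121 / (90 + 0.5) = 121/90.5 ≈ 1.337.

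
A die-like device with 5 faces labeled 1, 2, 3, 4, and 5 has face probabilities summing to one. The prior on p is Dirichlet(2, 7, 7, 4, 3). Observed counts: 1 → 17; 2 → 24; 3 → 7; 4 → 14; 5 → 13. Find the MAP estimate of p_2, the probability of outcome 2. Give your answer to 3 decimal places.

MAP estimate: 0.323

The posterior is Dirichlet(αᵢ + nᵢ) = Dirichlet(19, 31, 14, 18, 16).
For a Dirichlet(a₁,…,a_K) with all aᵢ > 1, the mode has j-th component (aⱼ − 1)/(Σaᵢ − K).
Here Σaᵢ = 98 and K = 5, so p_2 = (31 − 1)/(98 − 5) = 30/93 ≈ 0.323.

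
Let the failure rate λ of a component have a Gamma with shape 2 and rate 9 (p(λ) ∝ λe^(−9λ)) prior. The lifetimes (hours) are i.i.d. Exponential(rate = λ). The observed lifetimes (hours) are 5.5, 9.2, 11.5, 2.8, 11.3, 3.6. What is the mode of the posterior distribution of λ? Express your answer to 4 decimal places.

The Exponential(rate=λ) likelihood is ∝ λ^n e^(−λΣtᵢ). Here n = 6 and Σtᵢ = 5.5 + 9.2 + 11.5 + 2.8 + 11.3 + 3.6 = 43.9.
Posterior ∝ λe^(−9λ) · λ^6e^(−43.9λ) = λ^7e^(−52.9λ), i.e. Gamma(8, 52.9).
Mode = (a−1)/b = 7/52.9 ≈ 0.1323.

λ̂_MAP = 0.1323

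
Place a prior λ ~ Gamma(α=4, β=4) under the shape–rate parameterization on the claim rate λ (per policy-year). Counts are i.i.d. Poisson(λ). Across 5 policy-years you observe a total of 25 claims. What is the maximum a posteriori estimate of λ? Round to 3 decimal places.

λ̂_MAP = 3.111

Σxᵢ = 25, n = 5.
Posterior ∝ λ^3e^(−4λ) · λ^25e^(−5λ) = λ^28e^(−9λ), i.e. Gamma(shape=29, rate=9).
The mode of a Gamma(a, b) with a ≥ 1 (shape–rate) is (a−1)/b = 28/9 ≈ 3.111.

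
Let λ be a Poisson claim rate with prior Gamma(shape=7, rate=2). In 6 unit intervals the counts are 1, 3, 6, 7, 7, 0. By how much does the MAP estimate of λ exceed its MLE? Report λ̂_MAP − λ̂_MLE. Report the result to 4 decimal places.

MAP − MLE = -0.2500

Σxᵢ = 24. Posterior is Gamma(31, 8); MAP = (31−1)/8 = 30/8 ≈ 3.75000.
MLE = x̄ = 24/6 ≈ 4.00000.
Difference = 30/8 − 24/6 = -1/4 ≈ -0.2500.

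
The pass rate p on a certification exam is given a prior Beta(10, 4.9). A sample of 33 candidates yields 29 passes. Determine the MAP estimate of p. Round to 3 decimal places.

p̂_MAP = 0.828

Prior: Beta(10, 4.9).
Data: 29 successes in 33 trials. The binomial likelihood contributes p^29(1−p)^4, so the posterior is Beta(10+29, 4.9+4) = Beta(39, 8.9).
For Beta(a, b) with a, b > 1 the mode is (a−1)/(a+b−2) = 38/45.9 ≈ 0.828.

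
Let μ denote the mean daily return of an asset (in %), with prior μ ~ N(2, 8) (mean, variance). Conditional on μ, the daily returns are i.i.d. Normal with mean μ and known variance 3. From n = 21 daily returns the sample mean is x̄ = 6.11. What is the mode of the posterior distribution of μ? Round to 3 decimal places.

μ̂_MAP = 6.038

n = 21, x̄ = 6.11.
For a Normal prior and Normal likelihood with known variance, the posterior is Normal; its mode equals its mean, the precision-weighted average.
Prior precision 1/σ₀² = 1/8 = 0.125; data precision n/σ² = 21/3 = 7.
μ̂ = (0.125·2 + 7·6.11) / (0.125 + 7) = 43.02/7.125 = 2868/475 ≈ 6.038.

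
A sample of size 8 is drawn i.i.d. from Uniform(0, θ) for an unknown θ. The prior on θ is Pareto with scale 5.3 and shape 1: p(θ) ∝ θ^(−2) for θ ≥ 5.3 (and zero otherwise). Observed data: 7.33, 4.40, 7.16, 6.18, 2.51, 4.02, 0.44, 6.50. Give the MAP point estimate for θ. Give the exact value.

θ̂_MAP = 7.33

The Uniform(0, θ) likelihood is θ^(−n) for θ ≥ max(xᵢ), zero otherwise. Here max(xᵢ) = 7.33.
Posterior ∝ θ^(−2) · θ^(−8) = θ^(−10) on θ ≥ max(5.3, 7.33) = 7.33.
This density is strictly decreasing in θ, so the posterior mode lies at the lower boundary of the support.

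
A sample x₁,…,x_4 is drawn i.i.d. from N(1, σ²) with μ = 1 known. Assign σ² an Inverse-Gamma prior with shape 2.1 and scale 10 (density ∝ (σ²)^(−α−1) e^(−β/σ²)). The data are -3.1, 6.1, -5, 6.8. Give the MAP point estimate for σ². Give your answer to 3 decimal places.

σ̂²_MAP = 12.986

Sum of squared deviations about the known mean: SS = (-3.1−1)² + (6.1−1)² + (-5−1)² + (6.8−1)² = 112.46.
The Normal likelihood contributes (σ²)^(−n/2) exp(−SS/(2σ²)), so the posterior is Inverse-Gamma(α + n/2, β + SS/2) = Inverse-Gamma(4.1, 66.23).
The mode of Inverse-Gamma(a, b) is b/(a+1) = 66.23/5.1 ≈ 12.986.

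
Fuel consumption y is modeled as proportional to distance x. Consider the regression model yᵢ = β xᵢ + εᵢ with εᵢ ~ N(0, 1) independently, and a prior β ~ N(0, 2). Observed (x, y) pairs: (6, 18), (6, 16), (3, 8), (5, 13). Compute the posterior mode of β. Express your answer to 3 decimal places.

log p(β | y) = −Σ(yᵢ − βxᵢ)²/(2·1) − β²/(2·2) + const.
Setting the derivative to zero: Σxᵢ(yᵢ − βxᵢ)/1 − β/2 = 0, so β = Σxᵢyᵢ / (Σxᵢ² + σ²/τ²).
Σxᵢyᵢ = 6·18 + 6·16 + 3·8 + 5·13 = 293; Σxᵢ² = 106; σ²/τ² = 0.5.
β̂_MAP = 293 / (106 + 0.5) = 293/106.5 ≈ 2.751.

β̂_MAP = 2.751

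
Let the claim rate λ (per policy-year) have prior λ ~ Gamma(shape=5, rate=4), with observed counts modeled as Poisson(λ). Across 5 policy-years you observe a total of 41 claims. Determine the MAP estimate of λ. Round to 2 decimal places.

Σxᵢ = 41, n = 5.
Posterior ∝ λ^4e^(−4λ) · λ^41e^(−5λ) = λ^45e^(−9λ), i.e. Gamma(shape=46, rate=9).
The mode of a Gamma(a, b) with a ≥ 1 (shape–rate) is (a−1)/b = 45/9 ≈ 5.00.

λ̂_MAP = 5.00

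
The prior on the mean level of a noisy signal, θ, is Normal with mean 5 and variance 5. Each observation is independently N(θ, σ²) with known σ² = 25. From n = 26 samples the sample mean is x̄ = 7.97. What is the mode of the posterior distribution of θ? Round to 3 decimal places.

θ̂_MAP = 7.491

n = 26, x̄ = 7.97.
For a Normal prior and Normal likelihood with known variance, the posterior is Normal; its mode equals its mean, the precision-weighted average.
Prior precision 1/σ₀² = 1/5 = 0.2; data precision n/σ² = 26/25 = 1.04.
θ̂ = (0.2·5 + 1.04·7.97) / (0.2 + 1.04) = 9.2888/1.24 = 11611/1550 ≈ 7.491.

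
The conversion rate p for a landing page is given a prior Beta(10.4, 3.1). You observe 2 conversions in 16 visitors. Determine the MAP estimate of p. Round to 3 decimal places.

p̂_MAP = 0.415

Prior: Beta(10.4, 3.1).
Data: 2 successes in 16 trials. The binomial likelihood contributes p^2(1−p)^14, so the posterior is Beta(10.4+2, 3.1+14) = Beta(12.4, 17.1).
For Beta(a, b) with a, b > 1 the mode is (a−1)/(a+b−2) = 11.4/27.5 ≈ 0.415.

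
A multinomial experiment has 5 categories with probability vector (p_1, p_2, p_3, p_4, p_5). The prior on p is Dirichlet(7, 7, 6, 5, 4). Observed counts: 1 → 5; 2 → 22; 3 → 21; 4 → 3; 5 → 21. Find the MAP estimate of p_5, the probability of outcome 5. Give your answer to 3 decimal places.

MAP estimate: 0.250

The posterior is Dirichlet(αᵢ + nᵢ) = Dirichlet(12, 29, 27, 8, 25).
For a Dirichlet(a₁,…,a_K) with all aᵢ > 1, the mode has j-th component (aⱼ − 1)/(Σaᵢ − K).
Here Σaᵢ = 101 and K = 5, so p_5 = (25 − 1)/(101 − 5) = 24/96 ≈ 0.250.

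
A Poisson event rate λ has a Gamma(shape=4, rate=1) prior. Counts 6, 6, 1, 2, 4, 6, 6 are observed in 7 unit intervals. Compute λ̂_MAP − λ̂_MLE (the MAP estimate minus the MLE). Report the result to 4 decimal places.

MAP − MLE = -0.1786

Σxᵢ = 31. Posterior is Gamma(35, 8); MAP = (35−1)/8 = 34/8 ≈ 4.25000.
MLE = x̄ = 31/7 ≈ 4.42857.
Difference = 34/8 − 31/7 = -5/28 ≈ -0.1786.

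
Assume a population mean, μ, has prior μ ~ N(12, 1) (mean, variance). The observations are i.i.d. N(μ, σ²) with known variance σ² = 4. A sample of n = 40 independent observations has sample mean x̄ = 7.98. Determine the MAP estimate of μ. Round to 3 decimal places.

n = 40, x̄ = 7.98.
For a Normal prior and Normal likelihood with known variance, the posterior is Normal; its mode equals its mean, the precision-weighted average.
Prior precision 1/σ₀² = 1/1 = 1; data precision n/σ² = 40/4 = 10.
μ̂ = (1·12 + 10·7.98) / (1 + 10) = 91.8/11 = 459/55 ≈ 8.345.

μ̂_MAP = 8.345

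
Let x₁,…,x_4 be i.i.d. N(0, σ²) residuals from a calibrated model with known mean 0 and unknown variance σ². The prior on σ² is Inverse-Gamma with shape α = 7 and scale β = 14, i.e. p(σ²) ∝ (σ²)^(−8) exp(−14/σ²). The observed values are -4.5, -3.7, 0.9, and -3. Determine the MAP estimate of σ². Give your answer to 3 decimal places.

Sum of squared deviations about the known mean: SS = (-4.5−0)² + (-3.7−0)² + (0.9−0)² + (-3−0)² = 43.75.
The Normal likelihood contributes (σ²)^(−n/2) exp(−SS/(2σ²)), so the posterior is Inverse-Gamma(α + n/2, β + SS/2) = Inverse-Gamma(9, 35.875).
The mode of Inverse-Gamma(a, b) is b/(a+1) = 35.875/10 ≈ 3.588.

σ̂²_MAP = 3.588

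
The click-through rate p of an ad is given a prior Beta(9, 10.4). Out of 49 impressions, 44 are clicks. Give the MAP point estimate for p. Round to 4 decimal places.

Prior: Beta(9, 10.4).
Data: 44 successes in 49 trials. The binomial likelihood contributes p^44(1−p)^5, so the posterior is Beta(9+44, 10.4+5) = Beta(53, 15.4).
For Beta(a, b) with a, b > 1 the mode is (a−1)/(a+b−2) = 52/66.4 ≈ 0.7831.

p̂_MAP = 0.7831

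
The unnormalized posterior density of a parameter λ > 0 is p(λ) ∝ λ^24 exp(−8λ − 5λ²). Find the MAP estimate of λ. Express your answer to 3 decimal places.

λ̂_MAP = 1.200

ℓ'(λ) = 24/λ − 8 − 10λ. Setting this to zero and multiplying by λ: 10λ² + 8λ − 24 = 0.
λ = (−8 + √(8² + 4·10·24)) / (2·10) = (−8 + √1024) / 20 = (−8 + 32)/20 = 6/5.
ℓ''(λ) = −24/λ² − 10 < 0, confirming a maximum.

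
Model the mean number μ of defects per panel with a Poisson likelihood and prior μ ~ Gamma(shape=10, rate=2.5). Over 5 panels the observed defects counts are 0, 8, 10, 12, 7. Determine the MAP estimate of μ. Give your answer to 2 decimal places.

Σxᵢ = 0+8+10+12+7 = 37, with n = 5.
Posterior ∝ μ^9e^(−2.5μ) · μ^37e^(−5μ) = μ^46e^(−7.5μ), i.e. Gamma(shape=47, rate=7.5).
The mode of a Gamma(a, b) with a ≥ 1 (shape–rate) is (a−1)/b = 46/7.5 ≈ 6.13.

μ̂_MAP = 6.13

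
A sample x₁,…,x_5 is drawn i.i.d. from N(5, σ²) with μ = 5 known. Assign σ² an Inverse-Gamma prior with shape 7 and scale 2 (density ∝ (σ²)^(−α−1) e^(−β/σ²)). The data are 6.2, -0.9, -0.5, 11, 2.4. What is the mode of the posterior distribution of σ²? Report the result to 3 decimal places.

σ̂²_MAP = 5.393

Sum of squared deviations about the known mean: SS = (6.2−5)² + (-0.9−5)² + (-0.5−5)² + (11−5)² + (2.4−5)² = 109.26.
The Normal likelihood contributes (σ²)^(−n/2) exp(−SS/(2σ²)), so the posterior is Inverse-Gamma(α + n/2, β + SS/2) = Inverse-Gamma(9.5, 56.63).
The mode of Inverse-Gamma(a, b) is b/(a+1) = 56.63/10.5 ≈ 5.393.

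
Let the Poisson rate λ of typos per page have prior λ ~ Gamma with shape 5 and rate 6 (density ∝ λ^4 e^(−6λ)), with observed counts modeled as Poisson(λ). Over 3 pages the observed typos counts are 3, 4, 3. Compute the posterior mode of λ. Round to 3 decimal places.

Σxᵢ = 3+4+3 = 10, with n = 3.
Posterior ∝ λ^4e^(−6λ) · λ^10e^(−3λ) = λ^14e^(−9λ), i.e. Gamma(shape=15, rate=9).
The mode of a Gamma(a, b) with a ≥ 1 (shape–rate) is (a−1)/b = 14/9 ≈ 1.556.

λ̂_MAP = 1.556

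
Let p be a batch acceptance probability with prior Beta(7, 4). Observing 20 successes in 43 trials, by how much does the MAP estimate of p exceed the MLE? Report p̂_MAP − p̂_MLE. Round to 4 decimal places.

MAP − MLE = 0.0349

Posterior is Beta(27, 27); MAP = (27−1)/(54−2) = 26/52 ≈ 0.50000.
MLE ignores the prior: p̂_MLE = k/n = 20/43 ≈ 0.46512.
Difference = 26/52 − 20/43 = 3/86 ≈ 0.0349.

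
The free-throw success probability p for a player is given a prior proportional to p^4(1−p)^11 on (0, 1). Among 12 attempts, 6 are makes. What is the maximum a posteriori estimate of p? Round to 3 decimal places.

p̂_MAP = 0.370

The prior density ∝ p^4(1−p)^11 is the kernel of Beta(5, 12).
Data: 6 successes in 12 trials. The binomial likelihood contributes p^6(1−p)^6, so the posterior is Beta(5+6, 12+6) = Beta(11, 18).
For Beta(a, b) with a, b > 1 the mode is (a−1)/(a+b−2) = 10/27 ≈ 0.370.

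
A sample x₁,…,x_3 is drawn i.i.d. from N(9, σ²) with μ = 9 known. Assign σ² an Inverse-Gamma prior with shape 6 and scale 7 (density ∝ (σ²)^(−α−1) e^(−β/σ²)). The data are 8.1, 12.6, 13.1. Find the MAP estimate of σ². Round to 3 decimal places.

σ̂²_MAP = 2.622

Sum of squared deviations about the known mean: SS = (8.1−9)² + (12.6−9)² + (13.1−9)² = 30.58.
The Normal likelihood contributes (σ²)^(−n/2) exp(−SS/(2σ²)), so the posterior is Inverse-Gamma(α + n/2, β + SS/2) = Inverse-Gamma(7.5, 22.29).
The mode of Inverse-Gamma(a, b) is b/(a+1) = 22.29/8.5 ≈ 2.622.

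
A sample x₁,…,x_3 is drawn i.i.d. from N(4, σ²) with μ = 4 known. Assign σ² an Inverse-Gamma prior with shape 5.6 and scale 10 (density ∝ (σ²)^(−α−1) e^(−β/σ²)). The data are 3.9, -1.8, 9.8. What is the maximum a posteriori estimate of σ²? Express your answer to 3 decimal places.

σ̂²_MAP = 5.388

Sum of squared deviations about the known mean: SS = (3.9−4)² + (-1.8−4)² + (9.8−4)² = 67.29.
The Normal likelihood contributes (σ²)^(−n/2) exp(−SS/(2σ²)), so the posterior is Inverse-Gamma(α + n/2, β + SS/2) = Inverse-Gamma(7.1, 43.645).
The mode of Inverse-Gamma(a, b) is b/(a+1) = 43.645/8.1 ≈ 5.388.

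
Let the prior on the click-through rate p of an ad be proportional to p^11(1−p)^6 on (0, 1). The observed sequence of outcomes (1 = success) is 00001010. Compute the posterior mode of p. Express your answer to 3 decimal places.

The prior density ∝ p^11(1−p)^6 is the kernel of Beta(12, 7).
Data: 2 successes in 8 trials (from the sequence). The binomial likelihood contributes p^2(1−p)^6, so the posterior is Beta(12+2, 7+6) = Beta(14, 13).
For Beta(a, b) with a, b > 1 the mode is (a−1)/(a+b−2) = 13/25 ≈ 0.520.

p̂_MAP = 0.520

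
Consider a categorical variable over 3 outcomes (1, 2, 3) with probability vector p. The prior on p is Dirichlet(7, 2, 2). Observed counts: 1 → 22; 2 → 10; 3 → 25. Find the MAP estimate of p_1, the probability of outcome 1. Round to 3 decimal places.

The posterior is Dirichlet(αᵢ + nᵢ) = Dirichlet(29, 12, 27).
For a Dirichlet(a₁,…,a_K) with all aᵢ > 1, the mode has j-th component (aⱼ − 1)/(Σaᵢ − K).
Here Σaᵢ = 68 and K = 3, so p_1 = (29 − 1)/(68 − 3) = 28/65 ≈ 0.431.

MAP estimate: 0.431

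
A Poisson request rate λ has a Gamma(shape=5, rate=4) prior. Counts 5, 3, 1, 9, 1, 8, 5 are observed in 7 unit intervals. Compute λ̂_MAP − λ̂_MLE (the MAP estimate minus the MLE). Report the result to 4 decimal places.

Σxᵢ = 32. Posterior is Gamma(37, 11); MAP = (37−1)/11 = 36/11 ≈ 3.27273.
MLE = x̄ = 32/7 ≈ 4.57143.
Difference = 36/11 − 32/7 = -100/77 ≈ -1.2987.

MAP − MLE = -1.2987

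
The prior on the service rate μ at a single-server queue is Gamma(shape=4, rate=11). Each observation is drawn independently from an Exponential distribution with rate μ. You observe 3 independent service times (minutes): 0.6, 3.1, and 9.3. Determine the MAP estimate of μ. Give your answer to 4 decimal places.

The Exponential(rate=μ) likelihood is ∝ μ^n e^(−μΣtᵢ). Here n = 3 and Σtᵢ = 0.6 + 3.1 + 9.3 = 13.
Posterior ∝ μ^3e^(−11μ) · μ^3e^(−13μ) = μ^6e^(−24μ), i.e. Gamma(7, 24).
Mode = (a−1)/b = 6/24 ≈ 0.2500.

μ̂_MAP = 0.2500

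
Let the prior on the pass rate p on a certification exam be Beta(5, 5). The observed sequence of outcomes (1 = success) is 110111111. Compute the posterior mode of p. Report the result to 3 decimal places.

Prior: Beta(5, 5).
Data: 8 successes in 9 trials (from the sequence). The binomial likelihood contributes p^8(1−p)^1, so the posterior is Beta(5+8, 5+1) = Beta(13, 6).
For Beta(a, b) with a, b > 1 the mode is (a−1)/(a+b−2) = 12/17 ≈ 0.706.

p̂_MAP = 0.706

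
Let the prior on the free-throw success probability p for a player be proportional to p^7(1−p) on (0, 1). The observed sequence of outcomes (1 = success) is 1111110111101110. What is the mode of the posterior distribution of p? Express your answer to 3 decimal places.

The prior density ∝ p^7(1−p)^1 is the kernel of Beta(8, 2).
Data: 13 successes in 16 trials (from the sequence). The binomial likelihood contributes p^13(1−p)^3, so the posterior is Beta(8+13, 2+3) = Beta(21, 5).
For Beta(a, b) with a, b > 1 the mode is (a−1)/(a+b−2) = 20/24 ≈ 0.833.

p̂_MAP = 0.833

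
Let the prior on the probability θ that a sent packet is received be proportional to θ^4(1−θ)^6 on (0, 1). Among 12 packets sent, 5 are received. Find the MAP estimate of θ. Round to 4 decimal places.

θ̂_MAP = 0.4091

The prior density ∝ θ^4(1−θ)^6 is the kernel of Beta(5, 7).
Data: 5 successes in 12 trials. The binomial likelihood contributes θ^5(1−θ)^7, so the posterior is Beta(5+5, 7+7) = Beta(10, 14).
For Beta(a, b) with a, b > 1 the mode is (a−1)/(a+b−2) = 9/22 ≈ 0.4091.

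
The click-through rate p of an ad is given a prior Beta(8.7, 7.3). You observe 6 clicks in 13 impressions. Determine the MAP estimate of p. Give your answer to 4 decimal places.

p̂_MAP = 0.5074

Prior: Beta(8.7, 7.3).
Data: 6 successes in 13 trials. The binomial likelihood contributes p^6(1−p)^7, so the posterior is Beta(8.7+6, 7.3+7) = Beta(14.7, 14.3).
For Beta(a, b) with a, b > 1 the mode is (a−1)/(a+b−2) = 13.7/27 ≈ 0.5074.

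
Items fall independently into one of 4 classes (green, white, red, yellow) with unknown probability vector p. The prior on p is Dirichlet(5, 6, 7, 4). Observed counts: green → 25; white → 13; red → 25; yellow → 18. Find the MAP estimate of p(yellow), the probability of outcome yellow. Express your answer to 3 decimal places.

The posterior is Dirichlet(αᵢ + nᵢ) = Dirichlet(30, 19, 32, 22).
For a Dirichlet(a₁,…,a_K) with all aᵢ > 1, the mode has j-th component (aⱼ − 1)/(Σaᵢ − K).
Here Σaᵢ = 103 and K = 4, so p(yellow) = (22 − 1)/(103 − 4) = 21/99 ≈ 0.212.

MAP estimate of p(yellow) = 0.212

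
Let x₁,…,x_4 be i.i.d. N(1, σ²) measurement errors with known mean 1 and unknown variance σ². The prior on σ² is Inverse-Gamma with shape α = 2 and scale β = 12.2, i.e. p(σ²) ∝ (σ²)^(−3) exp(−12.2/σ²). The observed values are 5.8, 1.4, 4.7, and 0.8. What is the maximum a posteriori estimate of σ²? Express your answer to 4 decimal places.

Sum of squared deviations about the known mean: SS = (5.8−1)² + (1.4−1)² + (4.7−1)² + (0.8−1)² = 36.93.
The Normal likelihood contributes (σ²)^(−n/2) exp(−SS/(2σ²)), so the posterior is Inverse-Gamma(α + n/2, β + SS/2) = Inverse-Gamma(4, 30.665).
The mode of Inverse-Gamma(a, b) is b/(a+1) = 30.665/5 ≈ 6.1330.

σ̂²_MAP = 6.1330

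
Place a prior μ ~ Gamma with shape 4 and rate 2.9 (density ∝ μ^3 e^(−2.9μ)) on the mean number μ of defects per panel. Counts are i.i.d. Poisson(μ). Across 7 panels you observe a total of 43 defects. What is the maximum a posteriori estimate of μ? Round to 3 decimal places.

Σxᵢ = 43, n = 7.
Posterior ∝ μ^3e^(−2.9μ) · μ^43e^(−7μ) = μ^46e^(−9.9μ), i.e. Gamma(shape=47, rate=9.9).
The mode of a Gamma(a, b) with a ≥ 1 (shape–rate) is (a−1)/b = 46/9.9 ≈ 4.646.

μ̂_MAP = 4.646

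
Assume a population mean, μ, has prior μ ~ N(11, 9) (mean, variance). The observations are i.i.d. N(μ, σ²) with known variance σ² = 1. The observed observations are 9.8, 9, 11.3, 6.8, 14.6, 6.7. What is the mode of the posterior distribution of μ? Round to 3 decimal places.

μ̂_MAP = 9.724

n = 6; x̄ = (9.8 + 9 + 11.3 + 6.8 + 14.6 + 6.7)/6 = 58.2/6 = 9.7.
For a Normal prior and Normal likelihood with known variance, the posterior is Normal; its mode equals its mean, the precision-weighted average.
Prior precision 1/σ₀² = 1/9; data precision n/σ² = 6/1 = 6.
μ̂ = ((1/9)·11 + 6·9.7) / (1/9 + 6) = (2674/45)/(55/9) = 2674/275 ≈ 9.724.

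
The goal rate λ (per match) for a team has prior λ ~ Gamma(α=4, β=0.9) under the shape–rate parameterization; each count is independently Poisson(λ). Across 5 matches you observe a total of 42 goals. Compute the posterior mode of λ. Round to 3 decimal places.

λ̂_MAP = 7.627

Σxᵢ = 42, n = 5.
Posterior ∝ λ^3e^(−0.9λ) · λ^42e^(−5λ) = λ^45e^(−5.9λ), i.e. Gamma(shape=46, rate=5.9).
The mode of a Gamma(a, b) with a ≥ 1 (shape–rate) is (a−1)/b = 45/5.9 ≈ 7.627.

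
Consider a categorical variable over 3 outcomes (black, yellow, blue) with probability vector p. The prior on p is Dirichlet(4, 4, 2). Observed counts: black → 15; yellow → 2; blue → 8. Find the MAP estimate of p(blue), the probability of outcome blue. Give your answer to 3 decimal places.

The posterior is Dirichlet(αᵢ + nᵢ) = Dirichlet(19, 6, 10).
For a Dirichlet(a₁,…,a_K) with all aᵢ > 1, the mode has j-th component (aⱼ − 1)/(Σaᵢ − K).
Here Σaᵢ = 35 and K = 3, so p(blue) = (10 − 1)/(35 − 3) = 9/32 ≈ 0.281.

MAP estimate of p(blue) = 0.281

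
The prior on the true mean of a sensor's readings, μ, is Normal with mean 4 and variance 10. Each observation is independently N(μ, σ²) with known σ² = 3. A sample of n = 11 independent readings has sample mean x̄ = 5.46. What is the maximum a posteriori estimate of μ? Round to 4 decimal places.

n = 11, x̄ = 5.46.
For a Normal prior and Normal likelihood with known variance, the posterior is Normal; its mode equals its mean, the precision-weighted average.
Prior precision 1/σ₀² = 1/10 = 0.1; data precision n/σ² = 11/3.
μ̂ = (0.1·4 + (11/3)·5.46) / (0.1 + 11/3) = 20.42/(113/30) = 3063/565 ≈ 5.4212.

μ̂_MAP = 5.4212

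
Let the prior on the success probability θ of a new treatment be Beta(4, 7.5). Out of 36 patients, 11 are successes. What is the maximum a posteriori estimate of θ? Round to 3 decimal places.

Prior: Beta(4, 7.5).
Data: 11 successes in 36 trials. The binomial likelihood contributes θ^11(1−θ)^25, so the posterior is Beta(4+11, 7.5+25) = Beta(15, 32.5).
For Beta(a, b) with a, b > 1 the mode is (a−1)/(a+b−2) = 14/45.5 ≈ 0.308.

θ̂_MAP = 0.308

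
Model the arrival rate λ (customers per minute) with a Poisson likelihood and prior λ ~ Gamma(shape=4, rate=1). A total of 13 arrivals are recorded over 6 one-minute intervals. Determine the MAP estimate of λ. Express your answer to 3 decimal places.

Σxᵢ = 13, n = 6.
Posterior ∝ λ^3e^(−1λ) · λ^13e^(−6λ) = λ^16e^(−7λ), i.e. Gamma(shape=17, rate=7).
The mode of a Gamma(a, b) with a ≥ 1 (shape–rate) is (a−1)/b = 16/7 ≈ 2.286.

λ̂_MAP = 2.286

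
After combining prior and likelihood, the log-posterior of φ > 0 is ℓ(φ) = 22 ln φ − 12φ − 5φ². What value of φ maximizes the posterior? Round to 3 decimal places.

ℓ'(φ) = 22/φ − 12 − 10φ. Setting this to zero and multiplying by φ: 10φ² + 12φ − 22 = 0.
φ = (−12 + √(12² + 4·10·22)) / (2·10) = (−12 + √1024) / 20 = (−12 + 32)/20 = 1.
ℓ''(φ) = −22/φ² − 10 < 0, confirming a maximum.

φ̂_MAP = 1.000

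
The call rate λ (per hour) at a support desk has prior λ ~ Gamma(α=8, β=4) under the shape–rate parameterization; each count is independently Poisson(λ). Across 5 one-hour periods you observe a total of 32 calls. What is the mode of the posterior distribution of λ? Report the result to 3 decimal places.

λ̂_MAP = 4.333

Σxᵢ = 32, n = 5.
Posterior ∝ λ^7e^(−4λ) · λ^32e^(−5λ) = λ^39e^(−9λ), i.e. Gamma(shape=40, rate=9).
The mode of a Gamma(a, b) with a ≥ 1 (shape–rate) is (a−1)/b = 39/9 ≈ 4.333.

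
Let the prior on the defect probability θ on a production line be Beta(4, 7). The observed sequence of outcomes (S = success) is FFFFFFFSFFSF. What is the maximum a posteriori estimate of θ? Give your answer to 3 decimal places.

θ̂_MAP = 0.238

Prior: Beta(4, 7).
Data: 2 successes in 12 trials (from the sequence). The binomial likelihood contributes θ^2(1−θ)^10, so the posterior is Beta(4+2, 7+10) = Beta(6, 17).
For Beta(a, b) with a, b > 1 the mode is (a−1)/(a+b−2) = 5/21 ≈ 0.238.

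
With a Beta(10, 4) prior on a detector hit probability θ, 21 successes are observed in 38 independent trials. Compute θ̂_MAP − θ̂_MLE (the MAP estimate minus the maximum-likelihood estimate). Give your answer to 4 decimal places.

MAP − MLE = 0.0474

Posterior is Beta(31, 21); MAP = (31−1)/(52−2) = 30/50 ≈ 0.60000.
MLE ignores the prior: θ̂_MLE = k/n = 21/38 ≈ 0.55263.
Difference = 30/50 − 21/38 = 9/190 ≈ 0.0474.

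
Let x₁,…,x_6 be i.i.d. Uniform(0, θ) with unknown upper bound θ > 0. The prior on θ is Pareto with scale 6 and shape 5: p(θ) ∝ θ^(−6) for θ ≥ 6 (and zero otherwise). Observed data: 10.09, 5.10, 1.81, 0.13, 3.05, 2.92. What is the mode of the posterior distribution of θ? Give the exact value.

The Uniform(0, θ) likelihood is θ^(−n) for θ ≥ max(xᵢ), zero otherwise. Here max(xᵢ) = 10.09.
Posterior ∝ θ^(−6) · θ^(−6) = θ^(−12) on θ ≥ max(6, 10.09) = 10.09.
This density is strictly decreasing in θ, so the posterior mode lies at the lower boundary of the support.

θ̂_MAP = 10.09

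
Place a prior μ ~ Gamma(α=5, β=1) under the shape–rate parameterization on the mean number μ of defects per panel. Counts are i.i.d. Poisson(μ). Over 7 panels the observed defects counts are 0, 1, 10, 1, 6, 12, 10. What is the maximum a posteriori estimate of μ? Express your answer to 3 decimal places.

μ̂_MAP = 5.500

Σxᵢ = 0+1+10+1+6+12+10 = 40, with n = 7.
Posterior ∝ μ^4e^(−1μ) · μ^40e^(−7μ) = μ^44e^(−8μ), i.e. Gamma(shape=45, rate=8).
The mode of a Gamma(a, b) with a ≥ 1 (shape–rate) is (a−1)/b = 44/8 ≈ 5.500.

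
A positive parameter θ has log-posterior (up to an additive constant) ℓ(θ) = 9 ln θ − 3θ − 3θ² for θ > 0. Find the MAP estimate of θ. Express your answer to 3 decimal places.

θ̂_MAP = 1.000

ℓ'(θ) = 9/θ − 3 − 6θ. Setting this to zero and multiplying by θ: 6θ² + 3θ − 9 = 0.
θ = (−3 + √(3² + 4·6·9)) / (2·6) = (−3 + √225) / 12 = (−3 + 15)/12 = 1.
ℓ''(θ) = −9/θ² − 6 < 0, confirming a maximum.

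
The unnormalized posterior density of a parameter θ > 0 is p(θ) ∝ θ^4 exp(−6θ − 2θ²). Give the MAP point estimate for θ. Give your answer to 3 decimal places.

ℓ'(θ) = 4/θ − 6 − 4θ. Setting this to zero and multiplying by θ: 4θ² + 6θ − 4 = 0.
θ = (−6 + √(6² + 4·4·4)) / (2·4) = (−6 + √100) / 8 = (−6 + 10)/8 = 1/2.
ℓ''(θ) = −4/θ² − 4 < 0, confirming a maximum.

θ̂_MAP = 0.500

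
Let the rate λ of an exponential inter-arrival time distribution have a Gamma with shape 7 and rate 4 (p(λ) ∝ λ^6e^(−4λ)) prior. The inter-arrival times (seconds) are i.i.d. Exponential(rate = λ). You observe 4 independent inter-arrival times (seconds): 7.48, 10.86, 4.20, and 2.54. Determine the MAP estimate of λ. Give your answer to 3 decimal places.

λ̂_MAP = 0.344

The Exponential(rate=λ) likelihood is ∝ λ^n e^(−λΣtᵢ). Here n = 4 and Σtᵢ = 7.48 + 10.86 + 4.20 + 2.54 = 25.08.
Posterior ∝ λ^6e^(−4λ) · λ^4e^(−25.08λ) = λ^10e^(−29.08λ), i.e. Gamma(11, 29.08).
Mode = (a−1)/b = 10/29.08 ≈ 0.344.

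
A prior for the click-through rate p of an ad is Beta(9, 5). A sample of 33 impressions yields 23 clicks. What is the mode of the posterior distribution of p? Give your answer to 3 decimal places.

Prior: Beta(9, 5).
Data: 23 successes in 33 trials. The binomial likelihood contributes p^23(1−p)^10, so the posterior is Beta(9+23, 5+10) = Beta(32, 15).
For Beta(a, b) with a, b > 1 the mode is (a−1)/(a+b−2) = 31/45 ≈ 0.689.

p̂_MAP = 0.689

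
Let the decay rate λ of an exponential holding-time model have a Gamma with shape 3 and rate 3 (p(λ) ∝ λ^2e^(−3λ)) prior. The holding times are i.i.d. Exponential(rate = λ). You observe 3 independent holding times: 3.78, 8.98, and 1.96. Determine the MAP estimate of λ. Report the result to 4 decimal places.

λ̂_MAP = 0.2822

The Exponential(rate=λ) likelihood is ∝ λ^n e^(−λΣtᵢ). Here n = 3 and Σtᵢ = 3.78 + 8.98 + 1.96 = 14.72.
Posterior ∝ λ^2e^(−3λ) · λ^3e^(−14.72λ) = λ^5e^(−17.72λ), i.e. Gamma(6, 17.72).
Mode = (a−1)/b = 5/17.72 ≈ 0.2822.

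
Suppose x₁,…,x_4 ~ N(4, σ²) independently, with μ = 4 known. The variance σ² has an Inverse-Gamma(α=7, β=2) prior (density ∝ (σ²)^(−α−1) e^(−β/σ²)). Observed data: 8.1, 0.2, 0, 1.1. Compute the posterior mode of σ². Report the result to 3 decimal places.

Sum of squared deviations about the known mean: SS = (8.1−4)² + (0.2−4)² + (0−4)² + (1.1−4)² = 55.66.
The Normal likelihood contributes (σ²)^(−n/2) exp(−SS/(2σ²)), so the posterior is Inverse-Gamma(α + n/2, β + SS/2) = Inverse-Gamma(9, 29.83).
The mode of Inverse-Gamma(a, b) is b/(a+1) = 29.83/10 ≈ 2.983.

σ̂²_MAP = 2.983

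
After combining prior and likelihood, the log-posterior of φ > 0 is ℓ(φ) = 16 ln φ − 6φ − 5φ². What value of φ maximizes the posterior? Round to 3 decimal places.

φ̂_MAP = 1.000

ℓ'(φ) = 16/φ − 6 − 10φ. Setting this to zero and multiplying by φ: 10φ² + 6φ − 16 = 0.
φ = (−6 + √(6² + 4·10·16)) / (2·10) = (−6 + √676) / 20 = (−6 + 26)/20 = 1.
ℓ''(φ) = −16/φ² − 10 < 0, confirming a maximum.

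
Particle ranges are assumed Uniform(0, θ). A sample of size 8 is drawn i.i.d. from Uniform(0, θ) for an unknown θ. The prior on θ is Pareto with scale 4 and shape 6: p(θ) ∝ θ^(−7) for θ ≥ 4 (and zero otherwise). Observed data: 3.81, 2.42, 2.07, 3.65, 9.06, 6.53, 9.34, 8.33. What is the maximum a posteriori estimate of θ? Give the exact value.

θ̂_MAP = 9.34

The Uniform(0, θ) likelihood is θ^(−n) for θ ≥ max(xᵢ), zero otherwise. Here max(xᵢ) = 9.34.
Posterior ∝ θ^(−7) · θ^(−8) = θ^(−15) on θ ≥ max(4, 9.34) = 9.34.
This density is strictly decreasing in θ, so the posterior mode lies at the lower boundary of the support.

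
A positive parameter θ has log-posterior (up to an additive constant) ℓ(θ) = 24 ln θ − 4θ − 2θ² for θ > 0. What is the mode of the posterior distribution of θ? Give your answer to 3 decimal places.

θ̂_MAP = 2.000

ℓ'(θ) = 24/θ − 4 − 4θ. Setting this to zero and multiplying by θ: 4θ² + 4θ − 24 = 0.
θ = (−4 + √(4² + 4·4·24)) / (2·4) = (−4 + √400) / 8 = (−4 + 20)/8 = 2.
ℓ''(θ) = −24/θ² − 4 < 0, confirming a maximum.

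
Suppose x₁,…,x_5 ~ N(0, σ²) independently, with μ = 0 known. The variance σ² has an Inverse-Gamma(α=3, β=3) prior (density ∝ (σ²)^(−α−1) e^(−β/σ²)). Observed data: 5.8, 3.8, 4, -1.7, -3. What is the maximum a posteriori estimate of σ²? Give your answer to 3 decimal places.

Sum of squared deviations about the known mean: SS = (5.8−0)² + (3.8−0)² + (4−0)² + (-1.7−0)² + (-3−0)² = 75.97.
The Normal likelihood contributes (σ²)^(−n/2) exp(−SS/(2σ²)), so the posterior is Inverse-Gamma(α + n/2, β + SS/2) = Inverse-Gamma(5.5, 40.985).
The mode of Inverse-Gamma(a, b) is b/(a+1) = 40.985/6.5 ≈ 6.305.

σ̂²_MAP = 6.305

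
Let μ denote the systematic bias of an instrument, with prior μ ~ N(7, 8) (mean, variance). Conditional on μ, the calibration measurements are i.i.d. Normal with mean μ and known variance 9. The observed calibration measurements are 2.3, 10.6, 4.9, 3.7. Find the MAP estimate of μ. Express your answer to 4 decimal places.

μ̂_MAP = 5.7317

n = 4; x̄ = (2.3 + 10.6 + 4.9 + 3.7)/4 = 21.5/4 = 5.375.
For a Normal prior and Normal likelihood with known variance, the posterior is Normal; its mode equals its mean, the precision-weighted average.
Prior precision 1/σ₀² = 1/8 = 0.125; data precision n/σ² = 4/9.
μ̂ = (0.125·7 + (4/9)·5.375) / (0.125 + 4/9) = (235/72)/(41/72) = 235/41 ≈ 5.7317.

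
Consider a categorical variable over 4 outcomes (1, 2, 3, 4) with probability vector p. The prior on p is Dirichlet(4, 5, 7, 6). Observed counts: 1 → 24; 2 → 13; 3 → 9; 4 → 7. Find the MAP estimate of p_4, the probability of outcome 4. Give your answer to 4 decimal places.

The posterior is Dirichlet(αᵢ + nᵢ) = Dirichlet(28, 18, 16, 13).
For a Dirichlet(a₁,…,a_K) with all aᵢ > 1, the mode has j-th component (aⱼ − 1)/(Σaᵢ − K).
Here Σaᵢ = 75 and K = 4, so p_4 = (13 − 1)/(75 − 4) = 12/71 ≈ 0.1690.

MAP estimate: 0.1690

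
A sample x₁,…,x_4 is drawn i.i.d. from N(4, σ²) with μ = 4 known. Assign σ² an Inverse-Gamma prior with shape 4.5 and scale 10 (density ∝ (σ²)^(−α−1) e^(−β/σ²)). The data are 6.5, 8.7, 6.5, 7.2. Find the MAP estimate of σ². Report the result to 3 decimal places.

σ̂²_MAP = 4.322

Sum of squared deviations about the known mean: SS = (6.5−4)² + (8.7−4)² + (6.5−4)² + (7.2−4)² = 44.83.
The Normal likelihood contributes (σ²)^(−n/2) exp(−SS/(2σ²)), so the posterior is Inverse-Gamma(α + n/2, β + SS/2) = Inverse-Gamma(6.5, 32.415).
The mode of Inverse-Gamma(a, b) is b/(a+1) = 32.415/7.5 ≈ 4.322.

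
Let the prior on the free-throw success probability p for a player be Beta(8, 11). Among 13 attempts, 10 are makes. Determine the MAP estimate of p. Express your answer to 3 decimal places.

Prior: Beta(8, 11).
Data: 10 successes in 13 trials. The binomial likelihood contributes p^10(1−p)^3, so the posterior is Beta(8+10, 11+3) = Beta(18, 14).
For Beta(a, b) with a, b > 1 the mode is (a−1)/(a+b−2) = 17/30 ≈ 0.567.

p̂_MAP = 0.567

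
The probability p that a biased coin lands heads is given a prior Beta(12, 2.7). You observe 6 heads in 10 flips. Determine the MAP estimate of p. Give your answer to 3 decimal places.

Prior: Beta(12, 2.7).
Data: 6 successes in 10 trials. The binomial likelihood contributes p^6(1−p)^4, so the posterior is Beta(12+6, 2.7+4) = Beta(18, 6.7).
For Beta(a, b) with a, b > 1 the mode is (a−1)/(a+b−2) = 17/22.7 ≈ 0.749.

p̂_MAP = 0.749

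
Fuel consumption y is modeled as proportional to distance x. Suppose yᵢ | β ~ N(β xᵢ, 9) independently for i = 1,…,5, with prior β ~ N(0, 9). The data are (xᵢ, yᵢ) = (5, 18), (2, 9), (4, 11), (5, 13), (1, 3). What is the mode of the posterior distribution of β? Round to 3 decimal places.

β̂_MAP = 3.056

log p(β | y) = −Σ(yᵢ − βxᵢ)²/(2·9) − β²/(2·9) + const.
Setting the derivative to zero: Σxᵢ(yᵢ − βxᵢ)/9 − β/9 = 0, so β = Σxᵢyᵢ / (Σxᵢ² + σ²/τ²).
Σxᵢyᵢ = 5·18 + 2·9 + 4·11 + 5·13 + 1·3 = 220; Σxᵢ² = 71; σ²/τ² = 1.
β̂_MAP = 220 / (71 + 1) = 220/72 ≈ 3.056.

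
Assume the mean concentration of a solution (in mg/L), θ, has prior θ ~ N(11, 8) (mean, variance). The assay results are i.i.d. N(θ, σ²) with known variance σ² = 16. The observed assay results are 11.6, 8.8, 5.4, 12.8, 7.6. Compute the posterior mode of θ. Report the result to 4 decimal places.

θ̂_MAP = 9.7429

n = 5; x̄ = (11.6 + 8.8 + 5.4 + 12.8 + 7.6)/5 = 46.2/5 = 9.24.
For a Normal prior and Normal likelihood with known variance, the posterior is Normal; its mode equals its mean, the precision-weighted average.
Prior precision 1/σ₀² = 1/8 = 0.125; data precision n/σ² = 5/16 = 0.3125.
θ̂ = (0.125·11 + 0.3125·9.24) / (0.125 + 0.3125) = 4.2625/0.4375 = 341/35 ≈ 9.7429.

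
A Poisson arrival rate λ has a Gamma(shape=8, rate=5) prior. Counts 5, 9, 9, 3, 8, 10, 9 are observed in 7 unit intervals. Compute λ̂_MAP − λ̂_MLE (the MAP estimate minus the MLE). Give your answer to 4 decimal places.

MAP − MLE = -2.5714

Σxᵢ = 53. Posterior is Gamma(61, 12); MAP = (61−1)/12 = 60/12 ≈ 5.00000.
MLE = x̄ = 53/7 ≈ 7.57143.
Difference = 60/12 − 53/7 = -18/7 ≈ -2.5714.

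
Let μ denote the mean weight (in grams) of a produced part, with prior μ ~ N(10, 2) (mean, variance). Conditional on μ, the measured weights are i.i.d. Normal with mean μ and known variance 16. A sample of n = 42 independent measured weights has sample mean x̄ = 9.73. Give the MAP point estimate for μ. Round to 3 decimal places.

n = 42, x̄ = 9.73.
For a Normal prior and Normal likelihood with known variance, the posterior is Normal; its mode equals its mean, the precision-weighted average.
Prior precision 1/σ₀² = 1/2 = 0.5; data precision n/σ² = 42/16 = 2.625.
μ̂ = (0.5·10 + 2.625·9.73) / (0.5 + 2.625) = 30.54125/3.125 = 9.7732 ≈ 9.773.

μ̂_MAP = 9.773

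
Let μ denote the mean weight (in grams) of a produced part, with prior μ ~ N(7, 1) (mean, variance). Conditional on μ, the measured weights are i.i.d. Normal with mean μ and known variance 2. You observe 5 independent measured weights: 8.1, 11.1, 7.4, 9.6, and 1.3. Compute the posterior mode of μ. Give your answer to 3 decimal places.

n = 5; x̄ = (8.1 + 11.1 + 7.4 + 9.6 + 1.3)/5 = 37.5/5 = 7.5.
For a Normal prior and Normal likelihood with known variance, the posterior is Normal; its mode equals its mean, the precision-weighted average.
Prior precision 1/σ₀² = 1/1 = 1; data precision n/σ² = 5/2 = 2.5.
μ̂ = (1·7 + 2.5·7.5) / (1 + 2.5) = 25.75/3.5 = 103/14 ≈ 7.357.

μ̂_MAP = 7.357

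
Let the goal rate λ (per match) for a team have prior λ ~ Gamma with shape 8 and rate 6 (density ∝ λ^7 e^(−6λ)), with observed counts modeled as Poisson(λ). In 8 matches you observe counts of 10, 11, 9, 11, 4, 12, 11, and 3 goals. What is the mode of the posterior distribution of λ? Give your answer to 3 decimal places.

λ̂_MAP = 5.571

Σxᵢ = 10+11+9+11+4+12+11+3 = 71, with n = 8.
Posterior ∝ λ^7e^(−6λ) · λ^71e^(−8λ) = λ^78e^(−14λ), i.e. Gamma(shape=79, rate=14).
The mode of a Gamma(a, b) with a ≥ 1 (shape–rate) is (a−1)/b = 78/14 ≈ 5.571.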